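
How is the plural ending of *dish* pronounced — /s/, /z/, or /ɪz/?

The stem *dish* ends in a sibilant (/s, z, ʃ, ʒ, tʃ, dʒ/).
The plural suffix surfaces as /ɪz/ after sibilants, /s/ after other voiceless consonants, and /z/ after other voiced sounds.
So the plural -s on *dish* is pronounced /ɪz/.

/ɪz/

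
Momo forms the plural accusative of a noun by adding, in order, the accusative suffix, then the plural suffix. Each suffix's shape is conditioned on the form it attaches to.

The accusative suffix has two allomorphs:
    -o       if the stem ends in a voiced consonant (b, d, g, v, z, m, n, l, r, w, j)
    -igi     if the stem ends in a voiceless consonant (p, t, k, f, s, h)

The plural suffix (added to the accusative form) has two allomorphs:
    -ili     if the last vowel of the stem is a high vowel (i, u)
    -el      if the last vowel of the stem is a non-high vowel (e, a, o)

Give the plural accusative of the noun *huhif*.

huhifigiili

The final consonant of *huhif* is /f/, which is voiceless, so the accusative suffix is -igi, giving *huhifigi*.
The last vowel of the accusative form *huhifigi* is /i/, which is a high vowel, so the plural suffix is -ili, giving *huhifigiili*.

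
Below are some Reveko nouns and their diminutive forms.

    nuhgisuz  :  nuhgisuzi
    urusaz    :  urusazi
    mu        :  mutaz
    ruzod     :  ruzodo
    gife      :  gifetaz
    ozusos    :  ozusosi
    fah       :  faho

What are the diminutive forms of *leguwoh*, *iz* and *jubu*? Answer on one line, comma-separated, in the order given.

The pattern is sibilance of the final sound: -i when the stem ends in a sibilant (*nuhgisuz*, *urusaz*, *ozusos*); -o when the stem ends in a non-sibilant consonant (*ruzod*, *fah*); -taz when the stem ends in a vowel (*mu*, *gife*).
*leguwoh*: final sound = /h/, a non-sibilant consonant → -o → *leguwoho*.
The final sound of *iz* is /z/, which is a sibilant, so the suffix is -i, giving *izi*.
Since the final sound of *jubu* is /u/ (a vowel), it takes -taz, giving *jubutaz*.

leguwoho, izi, jubutaz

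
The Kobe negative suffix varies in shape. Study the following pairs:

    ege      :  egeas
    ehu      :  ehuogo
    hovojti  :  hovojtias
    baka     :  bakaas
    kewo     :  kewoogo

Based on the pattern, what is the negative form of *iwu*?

iwuogo

The pattern is rounding harmony: -ogo when the last vowel of the stem is a rounded vowel (*ehu*, *kewo*); -as when the last vowel of the stem is an unrounded vowel (*ege*, *hovojti*, *baka*).
Since the last vowel of *iwu* is /u/ (a rounded vowel), it takes -ogo, giving *iwuogo*.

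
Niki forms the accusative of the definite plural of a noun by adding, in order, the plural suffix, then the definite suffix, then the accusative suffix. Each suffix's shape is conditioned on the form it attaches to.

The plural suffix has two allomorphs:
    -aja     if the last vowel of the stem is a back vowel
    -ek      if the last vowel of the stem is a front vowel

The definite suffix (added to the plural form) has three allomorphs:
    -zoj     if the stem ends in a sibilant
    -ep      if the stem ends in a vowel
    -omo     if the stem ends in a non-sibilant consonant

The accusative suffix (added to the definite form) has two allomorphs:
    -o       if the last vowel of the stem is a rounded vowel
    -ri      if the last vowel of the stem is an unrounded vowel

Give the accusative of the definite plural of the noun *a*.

aajaepri

Since the last vowel of *a* is /a/ (a back vowel), it takes -aja, giving *aaja*.
The final sound of the plural form *aaja* is /a/, which is a vowel, so the definite suffix is -ep, giving *aajaep*.
The definite form *aajaep*: last vowel = /e/, an unrounded vowel → -ri → *aajaepri*.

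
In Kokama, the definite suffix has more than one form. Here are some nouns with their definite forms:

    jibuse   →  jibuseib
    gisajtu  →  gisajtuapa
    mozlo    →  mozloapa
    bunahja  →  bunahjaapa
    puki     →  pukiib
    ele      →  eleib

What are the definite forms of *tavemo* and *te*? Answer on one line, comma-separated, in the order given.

tavemoapa, teib

The pattern is front/back vowel harmony: -ib when the last vowel of the stem is a front vowel (*jibuse*, *puki*, *ele*); -apa when the last vowel of the stem is a back vowel (*gisajtu*, *mozlo*, *bunahja*).
*tavemo*: last vowel = /o/, a back vowel → -apa → *tavemoapa*.
Since the last vowel of *te* is /e/ (a front vowel), it takes -ib, giving *teib*.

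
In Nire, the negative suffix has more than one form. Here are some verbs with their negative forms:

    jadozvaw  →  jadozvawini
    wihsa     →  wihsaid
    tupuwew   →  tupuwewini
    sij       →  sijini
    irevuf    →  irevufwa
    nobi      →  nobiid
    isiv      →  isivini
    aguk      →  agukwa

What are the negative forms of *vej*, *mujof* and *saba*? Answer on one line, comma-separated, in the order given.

vejini, mujofwa, sabaid

Looking at the final sound of each stem: -wa when the stem ends in a voiceless consonant (*irevuf*, *aguk*); -ini when the stem ends in a voiced consonant (*jadozvaw*, *tupuwew*, *sij*, *isiv*); -id when the stem ends in a vowel (*wihsa*, *nobi*).
The final sound of *vej* is /j/, which is a voiced consonant, so the suffix is -ini, giving *vejini*.
*mujof* — final sound /f/ (a voiceless consonant) → -wa → *mujofwa*.
The final sound of *saba* is /a/, which is a vowel, so the suffix is -id, giving *sabaid*.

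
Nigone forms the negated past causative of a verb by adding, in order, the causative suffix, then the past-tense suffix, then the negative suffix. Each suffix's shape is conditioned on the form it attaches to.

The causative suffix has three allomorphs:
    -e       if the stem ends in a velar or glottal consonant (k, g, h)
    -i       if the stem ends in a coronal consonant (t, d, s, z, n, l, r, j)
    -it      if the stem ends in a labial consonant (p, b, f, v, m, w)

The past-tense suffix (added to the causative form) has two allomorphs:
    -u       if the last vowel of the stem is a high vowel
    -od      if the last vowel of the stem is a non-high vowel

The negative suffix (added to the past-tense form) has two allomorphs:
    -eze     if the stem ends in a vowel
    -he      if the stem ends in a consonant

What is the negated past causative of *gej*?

gejiueze

The final consonant of *gej* is /j/, which is coronal, so the causative suffix is -i, giving *geji*.
Since the last vowel of the causative form *geji* is /i/ (a high vowel), it takes -u, giving *gejiu*.
The final sound of the past-tense form *gejiu* is /u/, which is a vowel, so the negative suffix is -eze, giving *gejiueze*.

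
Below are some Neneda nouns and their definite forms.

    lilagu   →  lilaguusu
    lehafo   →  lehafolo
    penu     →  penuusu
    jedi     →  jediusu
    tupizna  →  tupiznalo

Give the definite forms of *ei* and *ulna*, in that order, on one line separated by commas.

eiusu, ulnalo

The suffix is conditioned by the last vowel: -usu when the last vowel of the stem is a high vowel (*lilagu*, *penu*, *jedi*); -lo when the last vowel of the stem is a non-high vowel (*lehafo*, *tupizna*).
Since the last vowel of *ei* is /i/ (a high vowel), it takes -usu, giving *eiusu*.
*ulna*: last vowel = /a/, a non-high vowel → -lo → *ulnalo*.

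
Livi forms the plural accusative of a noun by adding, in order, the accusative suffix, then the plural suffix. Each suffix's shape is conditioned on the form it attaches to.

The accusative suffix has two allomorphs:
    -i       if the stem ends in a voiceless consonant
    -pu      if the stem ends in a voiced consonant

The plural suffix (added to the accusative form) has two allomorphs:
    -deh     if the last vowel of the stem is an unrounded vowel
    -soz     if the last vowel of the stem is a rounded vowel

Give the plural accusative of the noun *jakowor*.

jakoworpusoz

*jakowor*: final consonant = /r/, voiced → -pu → *jakoworpu*.
Since the last vowel of the accusative form *jakoworpu* is /u/ (a rounded vowel), it takes -soz, giving *jakoworpusoz*.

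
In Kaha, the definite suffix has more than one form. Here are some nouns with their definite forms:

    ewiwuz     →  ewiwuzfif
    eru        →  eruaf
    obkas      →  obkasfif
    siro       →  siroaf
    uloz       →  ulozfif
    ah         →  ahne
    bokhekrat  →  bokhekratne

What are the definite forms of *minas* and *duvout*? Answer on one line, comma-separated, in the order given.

minasfif, duvoutne

The pattern is sibilance of the final sound: -fif when the stem ends in a sibilant (*ewiwuz*, *obkas*, *uloz*); -ne when the stem ends in a non-sibilant consonant (*ah*, *bokhekrat*); -af when the stem ends in a vowel (*eru*, *siro*).
*minas*: final sound = /s/, a sibilant → -fif → *minasfif*.
*duvout*: final sound = /t/, a non-sibilant consonant → -ne → *duvoutne*.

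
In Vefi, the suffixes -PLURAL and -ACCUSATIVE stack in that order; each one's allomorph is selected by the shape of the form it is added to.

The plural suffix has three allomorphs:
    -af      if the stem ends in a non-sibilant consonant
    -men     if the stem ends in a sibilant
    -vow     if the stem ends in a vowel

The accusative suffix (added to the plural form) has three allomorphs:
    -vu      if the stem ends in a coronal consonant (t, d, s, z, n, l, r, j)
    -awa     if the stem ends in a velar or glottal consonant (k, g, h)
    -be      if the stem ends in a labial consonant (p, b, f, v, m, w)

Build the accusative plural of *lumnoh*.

*lumnoh* — final sound /h/ (a non-sibilant consonant) → -af → *lumnohaf*.
The final consonant of the plural form *lumnohaf* is /f/, which is labial, so the accusative suffix is -be, giving *lumnohafbe*.

lumnohafbe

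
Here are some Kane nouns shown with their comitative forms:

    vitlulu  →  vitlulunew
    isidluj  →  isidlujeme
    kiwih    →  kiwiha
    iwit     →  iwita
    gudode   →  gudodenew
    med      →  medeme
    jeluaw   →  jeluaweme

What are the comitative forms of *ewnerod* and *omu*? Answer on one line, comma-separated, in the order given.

ewnerodeme, omunew

The pattern is voicing of the final sound: -a when the stem ends in a voiceless consonant (*kiwih*, *iwit*); -eme when the stem ends in a voiced consonant (*isidluj*, *med*, *jeluaw*); -new when the stem ends in a vowel (*vitlulu*, *gudode*).
The final sound of *ewnerod* is /d/, which is a voiced consonant, so the suffix is -eme, giving *ewnerodeme*.
*omu* — final sound /u/ (a vowel) → -new → *omunew*.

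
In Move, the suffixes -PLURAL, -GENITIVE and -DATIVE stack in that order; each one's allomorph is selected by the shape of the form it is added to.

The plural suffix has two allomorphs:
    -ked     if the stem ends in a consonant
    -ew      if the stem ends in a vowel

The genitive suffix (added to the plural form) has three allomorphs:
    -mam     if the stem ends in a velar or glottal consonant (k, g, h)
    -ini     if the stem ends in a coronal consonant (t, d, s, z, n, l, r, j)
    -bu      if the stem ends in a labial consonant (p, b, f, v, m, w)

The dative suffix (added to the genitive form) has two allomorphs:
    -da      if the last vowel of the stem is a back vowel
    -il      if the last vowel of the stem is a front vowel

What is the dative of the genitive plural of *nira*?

niraewbuda

*nira* — final sound /a/ (a vowel) → -ew → *niraew*.
The plural form *niraew*: final consonant = /w/, labial → -bu → *niraewbu*.
The genitive form *niraewbu*: last vowel = /u/, a back vowel → -da → *niraewbuda*.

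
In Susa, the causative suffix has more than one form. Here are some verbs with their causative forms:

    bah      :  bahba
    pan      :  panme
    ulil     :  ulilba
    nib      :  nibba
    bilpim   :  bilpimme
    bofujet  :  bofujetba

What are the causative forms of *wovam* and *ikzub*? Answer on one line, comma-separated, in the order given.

wovamme, ikzubba

The alternation tracks the final consonant of the stem — -me when the stem ends in a nasal (*pan*, *bilpim*); -ba when the stem ends in a non-nasal consonant (*bah*, *ulil*, *nib*, *bofujet*).
The final consonant of *wovam* is /m/, which is a nasal, so the suffix is -me, giving *wovamme*.
*ikzub*: final consonant = /b/, non-nasal → -ba → *ikzubba*.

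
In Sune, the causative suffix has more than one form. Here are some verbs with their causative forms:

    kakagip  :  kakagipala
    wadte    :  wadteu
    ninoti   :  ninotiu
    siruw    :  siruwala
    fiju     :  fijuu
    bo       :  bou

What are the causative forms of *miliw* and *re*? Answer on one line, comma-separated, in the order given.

miliwala, reu

The suffix is conditioned by the final sound: -ala when the stem ends in a consonant (*kakagip*, *siruw*); -u when the stem ends in a vowel (*wadte*, *ninoti*, *fiju*, *bo*).
Since the final sound of *miliw* is /w/ (a consonant), it takes -ala, giving *miliwala*.
Since the final sound of *re* is /e/ (a vowel), it takes -u, giving *reu*.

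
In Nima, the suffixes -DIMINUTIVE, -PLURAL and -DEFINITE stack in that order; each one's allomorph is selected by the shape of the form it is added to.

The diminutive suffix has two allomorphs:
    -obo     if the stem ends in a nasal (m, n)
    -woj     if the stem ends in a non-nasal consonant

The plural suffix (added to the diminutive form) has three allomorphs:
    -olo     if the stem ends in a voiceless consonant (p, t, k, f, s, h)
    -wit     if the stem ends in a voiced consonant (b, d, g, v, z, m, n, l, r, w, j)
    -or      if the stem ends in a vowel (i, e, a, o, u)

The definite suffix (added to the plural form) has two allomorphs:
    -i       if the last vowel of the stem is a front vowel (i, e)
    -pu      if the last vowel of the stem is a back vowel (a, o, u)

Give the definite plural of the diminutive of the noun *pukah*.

*pukah* — final consonant /h/ (non-nasal) → -woj → *pukahwoj*.
Since the final sound of the diminutive form *pukahwoj* is /j/ (a voiced consonant), it takes -wit, giving *pukahwojwit*.
The plural form *pukahwojwit*: last vowel = /i/, a front vowel → -i → *pukahwojwiti*.

pukahwojwiti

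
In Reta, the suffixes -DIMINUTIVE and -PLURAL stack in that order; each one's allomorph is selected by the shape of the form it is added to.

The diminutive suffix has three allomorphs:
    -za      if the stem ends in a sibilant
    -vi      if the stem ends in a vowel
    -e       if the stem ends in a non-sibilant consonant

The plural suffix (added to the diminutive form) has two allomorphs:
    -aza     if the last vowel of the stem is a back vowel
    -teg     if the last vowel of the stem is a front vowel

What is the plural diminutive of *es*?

eszaaza

Since the final sound of *es* is /s/ (a sibilant), it takes -za, giving *esza*.
The last vowel of the diminutive form *esza* is /a/, which is a back vowel, so the plural suffix is -aza, giving *eszaaza*.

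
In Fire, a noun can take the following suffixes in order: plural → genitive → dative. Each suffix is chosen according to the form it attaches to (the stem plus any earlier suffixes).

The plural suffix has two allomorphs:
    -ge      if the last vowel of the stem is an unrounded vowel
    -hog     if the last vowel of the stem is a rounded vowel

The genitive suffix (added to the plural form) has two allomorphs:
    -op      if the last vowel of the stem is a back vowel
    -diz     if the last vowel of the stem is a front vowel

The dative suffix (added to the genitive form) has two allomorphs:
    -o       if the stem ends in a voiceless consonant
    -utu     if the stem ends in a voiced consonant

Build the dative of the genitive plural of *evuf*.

*evuf*: last vowel = /u/, a rounded vowel → -hog → *evufhog*.
The last vowel of the plural form *evufhog* is /o/, which is a back vowel, so the genitive suffix is -op, giving *evufhogop*.
The final consonant of the genitive form *evufhogop* is /p/, which is voiceless, so the dative suffix is -o, giving *evufhogopo*.

evufhogopo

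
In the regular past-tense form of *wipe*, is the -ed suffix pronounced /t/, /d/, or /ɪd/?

/t/

The stem *wipe* ends in a voiceless consonant other than /t/.
The -ed suffix is realized as /ɪd/ after /t, d/; as /t/ after other voiceless consonants; and as /d/ after other voiced sounds.
So -ed on *wipe* is pronounced /t/.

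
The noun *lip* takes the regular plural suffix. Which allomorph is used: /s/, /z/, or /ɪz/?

/s/

The stem *lip* ends in a voiceless non-sibilant consonant.
The plural suffix surfaces as /ɪz/ after sibilants, /s/ after other voiceless consonants, and /z/ after other voiced sounds.
So the plural -s on *lip* is pronounced /s/.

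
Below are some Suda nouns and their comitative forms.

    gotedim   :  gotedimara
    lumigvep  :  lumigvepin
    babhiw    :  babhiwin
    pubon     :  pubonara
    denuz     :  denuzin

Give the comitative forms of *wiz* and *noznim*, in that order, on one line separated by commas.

The pattern is nasality of the final consonant: -ara when the stem ends in a nasal (*gotedim*, *pubon*); -in when the stem ends in a non-nasal consonant (*lumigvep*, *babhiw*, *denuz*).
Since the final consonant of *wiz* is /z/ (non-nasal), it takes -in, giving *wizin*.
The final consonant of *noznim* is /m/, which is a nasal, so the suffix is -ara, giving *noznimara*.

wizin, noznimara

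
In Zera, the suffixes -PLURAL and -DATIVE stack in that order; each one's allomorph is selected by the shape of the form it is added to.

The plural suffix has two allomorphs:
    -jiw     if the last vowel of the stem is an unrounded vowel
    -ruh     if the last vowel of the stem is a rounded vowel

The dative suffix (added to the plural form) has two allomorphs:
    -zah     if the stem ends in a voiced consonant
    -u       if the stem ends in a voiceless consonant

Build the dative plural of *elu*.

Since the last vowel of *elu* is /u/ (a rounded vowel), it takes -ruh, giving *eluruh*.
Since the final consonant of the plural form *eluruh* is /h/ (voiceless), it takes -u, giving *eluruhu*.

eluruhu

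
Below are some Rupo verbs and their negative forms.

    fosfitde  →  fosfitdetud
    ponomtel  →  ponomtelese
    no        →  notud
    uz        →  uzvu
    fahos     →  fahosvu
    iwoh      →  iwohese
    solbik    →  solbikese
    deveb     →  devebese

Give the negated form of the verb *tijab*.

tijabese

The pattern is sibilance of the final sound: -vu when the stem ends in a sibilant (*uz*, *fahos*); -ese when the stem ends in a non-sibilant consonant (*ponomtel*, *iwoh*, *solbik*, *deveb*); -tud when the stem ends in a vowel (*fosfitde*, *no*).
*tijab*: final sound = /b/, a non-sibilant consonant → -ese → *tijabese*.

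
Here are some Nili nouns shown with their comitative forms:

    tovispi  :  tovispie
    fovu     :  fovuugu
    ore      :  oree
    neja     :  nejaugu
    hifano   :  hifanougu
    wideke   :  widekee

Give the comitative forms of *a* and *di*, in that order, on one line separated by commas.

augu, die

The alternation tracks the last vowel of the stem — -e when the last vowel of the stem is a front vowel (*tovispi*, *ore*, *wideke*); -ugu when the last vowel of the stem is a back vowel (*fovu*, *neja*, *hifano*).
The last vowel of *a* is /a/, which is a back vowel, so the suffix is -ugu, giving *augu*.
*di* — last vowel /i/ (a front vowel) → -e → *die*.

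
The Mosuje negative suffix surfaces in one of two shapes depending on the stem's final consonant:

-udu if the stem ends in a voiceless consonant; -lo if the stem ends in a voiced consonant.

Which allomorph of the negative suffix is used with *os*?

*os* — final consonant /s/ (voiceless) → -udu.

-udu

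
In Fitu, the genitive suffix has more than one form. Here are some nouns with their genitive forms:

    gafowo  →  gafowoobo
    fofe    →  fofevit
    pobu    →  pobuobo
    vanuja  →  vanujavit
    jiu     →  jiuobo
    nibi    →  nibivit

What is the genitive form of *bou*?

The suffix is conditioned by the last vowel: -obo when the last vowel of the stem is a rounded vowel (*gafowo*, *pobu*, *jiu*); -vit when the last vowel of the stem is an unrounded vowel (*fofe*, *vanuja*, *nibi*).
*bou* — last vowel /u/ (a rounded vowel) → -obo → *bouobo*.

bouobo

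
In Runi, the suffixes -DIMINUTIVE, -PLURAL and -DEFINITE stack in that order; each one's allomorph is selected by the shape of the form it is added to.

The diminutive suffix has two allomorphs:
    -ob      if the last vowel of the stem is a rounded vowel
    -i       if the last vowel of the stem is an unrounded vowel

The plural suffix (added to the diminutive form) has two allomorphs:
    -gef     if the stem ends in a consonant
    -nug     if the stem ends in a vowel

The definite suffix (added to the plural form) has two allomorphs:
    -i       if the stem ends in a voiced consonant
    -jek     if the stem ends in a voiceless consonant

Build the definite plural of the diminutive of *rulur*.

Since the last vowel of *rulur* is /u/ (a rounded vowel), it takes -ob, giving *rulurob*.
The final sound of the diminutive form *rulurob* is /b/, which is a consonant, so the plural suffix is -gef, giving *rulurobgef*.
Since the final consonant of the plural form *rulurobgef* is /f/ (voiceless), it takes -jek, giving *rulurobgefjek*.

rulurobgefjek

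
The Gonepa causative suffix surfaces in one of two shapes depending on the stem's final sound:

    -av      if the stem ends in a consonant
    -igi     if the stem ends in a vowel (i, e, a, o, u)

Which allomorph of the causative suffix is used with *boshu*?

-igi

The final sound of *boshu* is /u/, which is a vowel, so the suffix is -igi.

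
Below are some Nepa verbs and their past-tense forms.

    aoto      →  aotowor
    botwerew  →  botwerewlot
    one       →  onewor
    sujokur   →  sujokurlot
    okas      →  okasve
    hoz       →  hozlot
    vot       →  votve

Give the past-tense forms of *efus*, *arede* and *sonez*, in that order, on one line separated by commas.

The pattern is voicing of the final sound: -ve when the stem ends in a voiceless consonant (*okas*, *vot*); -lot when the stem ends in a voiced consonant (*botwerew*, *sujokur*, *hoz*); -wor when the stem ends in a vowel (*aoto*, *one*).
*efus* — final sound /s/ (a voiceless consonant) → -ve → *efusve*.
The final sound of *arede* is /e/, which is a vowel, so the suffix is -wor, giving *aredewor*.
The final sound of *sonez* is /z/, which is a voiced consonant, so the suffix is -lot, giving *sonezlot*.

efusve, aredewor, sonezlot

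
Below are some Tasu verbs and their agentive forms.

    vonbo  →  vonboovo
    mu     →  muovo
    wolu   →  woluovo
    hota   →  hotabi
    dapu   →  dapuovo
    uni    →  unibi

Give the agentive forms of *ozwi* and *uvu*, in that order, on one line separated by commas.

The suffix is conditioned by the last vowel: -ovo when the last vowel of the stem is a rounded vowel (*vonbo*, *mu*, *wolu*, *dapu*); -bi when the last vowel of the stem is an unrounded vowel (*hota*, *uni*).
*ozwi*: last vowel = /i/, an unrounded vowel → -bi → *ozwibi*.
*uvu* — last vowel /u/ (a rounded vowel) → -ovo → *uvuovo*.

ozwibi, uvuovo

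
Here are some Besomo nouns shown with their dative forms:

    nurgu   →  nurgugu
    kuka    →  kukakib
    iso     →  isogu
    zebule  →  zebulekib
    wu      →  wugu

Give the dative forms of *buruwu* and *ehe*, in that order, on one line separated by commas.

The pattern is rounding harmony: -gu when the last vowel of the stem is a rounded vowel (*nurgu*, *iso*, *wu*); -kib when the last vowel of the stem is an unrounded vowel (*kuka*, *zebule*).
*buruwu*: last vowel = /u/, a rounded vowel → -gu → *buruwugu*.
Since the last vowel of *ehe* is /e/ (an unrounded vowel), it takes -kib, giving *ehekib*.

buruwugu, ehekib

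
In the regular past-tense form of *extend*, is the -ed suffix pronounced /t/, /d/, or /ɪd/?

/ɪd/

The stem *extend* ends in /t/ or /d/.
The -ed suffix is realized as /ɪd/ after /t, d/; as /t/ after other voiceless consonants; and as /d/ after other voiced sounds.
So -ed on *extend* is pronounced /ɪd/.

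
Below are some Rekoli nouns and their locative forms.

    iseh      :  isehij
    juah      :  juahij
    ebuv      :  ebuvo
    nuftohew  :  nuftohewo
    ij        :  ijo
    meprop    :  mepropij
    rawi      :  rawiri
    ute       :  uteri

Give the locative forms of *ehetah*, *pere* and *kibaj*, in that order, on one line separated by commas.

Looking at the final sound of each stem: -ij when the stem ends in a voiceless consonant (*iseh*, *juah*, *meprop*); -o when the stem ends in a voiced consonant (*ebuv*, *nuftohew*, *ij*); -ri when the stem ends in a vowel (*rawi*, *ute*).
Since the final sound of *ehetah* is /h/ (a voiceless consonant), it takes -ij, giving *ehetahij*.
Since the final sound of *pere* is /e/ (a vowel), it takes -ri, giving *pereri*.
*kibaj* — final sound /j/ (a voiced consonant) → -o → *kibajo*.

ehetahij, pereri, kibajo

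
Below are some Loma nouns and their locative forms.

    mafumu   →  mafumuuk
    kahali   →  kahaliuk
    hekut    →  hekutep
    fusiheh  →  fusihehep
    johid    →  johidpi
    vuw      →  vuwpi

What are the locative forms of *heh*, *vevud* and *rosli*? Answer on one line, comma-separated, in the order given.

hehep, vevudpi, rosliuk

The alternation tracks the final sound of the stem — -ep when the stem ends in a voiceless consonant (*hekut*, *fusiheh*); -pi when the stem ends in a voiced consonant (*johid*, *vuw*); -uk when the stem ends in a vowel (*mafumu*, *kahali*).
*heh* — final sound /h/ (a voiceless consonant) → -ep → *hehep*.
The final sound of *vevud* is /d/, which is a voiced consonant, so the suffix is -pi, giving *vevudpi*.
Since the final sound of *rosli* is /i/ (a vowel), it takes -uk, giving *rosliuk*.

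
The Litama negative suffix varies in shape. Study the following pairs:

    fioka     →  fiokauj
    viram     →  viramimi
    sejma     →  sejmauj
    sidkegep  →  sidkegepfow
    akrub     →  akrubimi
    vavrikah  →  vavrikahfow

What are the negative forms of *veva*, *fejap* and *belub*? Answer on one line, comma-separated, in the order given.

The suffix is conditioned by the final sound: -fow when the stem ends in a voiceless consonant (*sidkegep*, *vavrikah*); -imi when the stem ends in a voiced consonant (*viram*, *akrub*); -uj when the stem ends in a vowel (*fioka*, *sejma*).
Since the final sound of *veva* is /a/ (a vowel), it takes -uj, giving *vevauj*.
*fejap*: final sound = /p/, a voiceless consonant → -fow → *fejapfow*.
The final sound of *belub* is /b/, which is a voiced consonant, so the suffix is -imi, giving *belubimi*.

vevauj, fejapfow, belubimi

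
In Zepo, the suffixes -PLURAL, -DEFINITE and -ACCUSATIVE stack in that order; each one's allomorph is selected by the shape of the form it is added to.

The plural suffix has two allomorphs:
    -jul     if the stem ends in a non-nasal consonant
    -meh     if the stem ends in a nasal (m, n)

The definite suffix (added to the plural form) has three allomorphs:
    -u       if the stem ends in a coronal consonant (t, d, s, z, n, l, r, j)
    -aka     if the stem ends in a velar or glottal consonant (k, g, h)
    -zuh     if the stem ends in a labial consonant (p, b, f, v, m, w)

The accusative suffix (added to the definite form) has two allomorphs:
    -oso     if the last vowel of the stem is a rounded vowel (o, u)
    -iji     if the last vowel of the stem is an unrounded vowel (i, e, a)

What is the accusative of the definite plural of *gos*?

*gos* — final consonant /s/ (non-nasal) → -jul → *gosjul*.
Since the final consonant of the plural form *gosjul* is /l/ (coronal), it takes -u, giving *gosjulu*.
Since the last vowel of the definite form *gosjulu* is /u/ (a rounded vowel), it takes -oso, giving *gosjuluoso*.

gosjuluoso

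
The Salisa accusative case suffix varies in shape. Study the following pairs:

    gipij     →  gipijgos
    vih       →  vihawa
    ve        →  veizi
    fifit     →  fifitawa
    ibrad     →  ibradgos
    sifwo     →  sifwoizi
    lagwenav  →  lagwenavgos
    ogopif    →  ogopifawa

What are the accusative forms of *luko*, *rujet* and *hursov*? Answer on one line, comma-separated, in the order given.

lukoizi, rujetawa, hursovgos

The suffix is conditioned by the final sound: -awa when the stem ends in a voiceless consonant (*vih*, *fifit*, *ogopif*); -gos when the stem ends in a voiced consonant (*gipij*, *ibrad*, *lagwenav*); -izi when the stem ends in a vowel (*ve*, *sifwo*).
*luko*: final sound = /o/, a vowel → -izi → *lukoizi*.
*rujet* — final sound /t/ (a voiceless consonant) → -awa → *rujetawa*.
The final sound of *hursov* is /v/, which is a voiced consonant, so the suffix is -gos, giving *hursovgos*.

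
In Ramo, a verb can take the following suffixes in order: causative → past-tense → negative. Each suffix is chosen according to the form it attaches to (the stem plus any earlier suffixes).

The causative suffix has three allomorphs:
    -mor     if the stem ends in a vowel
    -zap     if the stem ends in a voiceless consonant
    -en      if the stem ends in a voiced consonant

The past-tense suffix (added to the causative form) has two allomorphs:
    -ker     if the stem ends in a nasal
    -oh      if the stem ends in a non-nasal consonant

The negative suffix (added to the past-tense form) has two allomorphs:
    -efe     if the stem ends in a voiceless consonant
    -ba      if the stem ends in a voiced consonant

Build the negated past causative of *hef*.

Since the final sound of *hef* is /f/ (a voiceless consonant), it takes -zap, giving *hefzap*.
The causative form *hefzap*: final consonant = /p/, non-nasal → -oh → *hefzapoh*.
Since the final consonant of the past-tense form *hefzapoh* is /h/ (voiceless), it takes -efe, giving *hefzapohefe*.

hefzapohefe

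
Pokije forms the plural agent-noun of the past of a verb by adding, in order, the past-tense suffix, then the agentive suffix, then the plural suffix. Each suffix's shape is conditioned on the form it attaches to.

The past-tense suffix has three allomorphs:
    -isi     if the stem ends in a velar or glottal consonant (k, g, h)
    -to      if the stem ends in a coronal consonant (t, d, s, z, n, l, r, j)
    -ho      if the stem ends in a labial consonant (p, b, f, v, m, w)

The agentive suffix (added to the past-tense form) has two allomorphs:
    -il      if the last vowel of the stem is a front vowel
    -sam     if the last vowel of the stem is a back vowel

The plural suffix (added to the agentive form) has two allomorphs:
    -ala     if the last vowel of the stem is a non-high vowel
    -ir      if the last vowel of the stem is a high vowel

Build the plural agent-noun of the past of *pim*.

The final consonant of *pim* is /m/, which is labial, so the past-tense suffix is -ho, giving *pimho*.
The past-tense form *pimho*: last vowel = /o/, a back vowel → -sam → *pimhosam*.
The agentive form *pimhosam*: last vowel = /a/, a non-high vowel → -ala → *pimhosamala*.

pimhosamala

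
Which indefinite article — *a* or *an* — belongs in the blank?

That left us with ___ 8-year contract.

an

The indefinite article is chosen by the initial *sound* of the following word, not its spelling.
The number *8* is spoken "eight", beginning with /eɪt/ — a vowel sound.
So the article is *an*: That left us with an 8-year contract.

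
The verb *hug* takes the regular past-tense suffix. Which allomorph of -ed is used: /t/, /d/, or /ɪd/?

/d/

The stem *hug* ends in a voiced sound other than /d/.
The -ed suffix is realized as /ɪd/ after /t, d/; as /t/ after other voiceless consonants; and as /d/ after other voiced sounds.
So -ed on *hug* is pronounced /d/.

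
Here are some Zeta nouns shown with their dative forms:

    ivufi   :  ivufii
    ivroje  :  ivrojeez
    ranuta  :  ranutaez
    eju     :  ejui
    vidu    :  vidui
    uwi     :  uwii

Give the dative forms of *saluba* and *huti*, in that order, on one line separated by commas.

salubaez, hutii

The pattern is height harmony: -i when the last vowel of the stem is a high vowel (*ivufi*, *eju*, *vidu*, *uwi*); -ez when the last vowel of the stem is a non-high vowel (*ivroje*, *ranuta*).
The last vowel of *saluba* is /a/, which is a non-high vowel, so the suffix is -ez, giving *salubaez*.
*huti*: last vowel = /i/, a high vowel → -i → *hutii*.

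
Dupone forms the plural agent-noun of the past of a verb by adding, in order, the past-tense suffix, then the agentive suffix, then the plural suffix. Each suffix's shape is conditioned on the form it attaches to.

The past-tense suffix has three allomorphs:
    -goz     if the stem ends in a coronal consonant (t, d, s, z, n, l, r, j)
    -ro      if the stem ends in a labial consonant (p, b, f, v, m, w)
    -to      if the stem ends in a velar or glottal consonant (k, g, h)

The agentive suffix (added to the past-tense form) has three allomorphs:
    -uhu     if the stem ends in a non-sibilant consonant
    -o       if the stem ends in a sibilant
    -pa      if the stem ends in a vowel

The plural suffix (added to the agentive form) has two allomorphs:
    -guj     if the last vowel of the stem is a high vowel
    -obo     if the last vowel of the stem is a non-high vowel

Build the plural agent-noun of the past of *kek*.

*kek*: final consonant = /k/, velar/glottal → -to → *kekto*.
Since the final sound of the past-tense form *kekto* is /o/ (a vowel), it takes -pa, giving *kektopa*.
The agentive form *kektopa* — last vowel /a/ (a non-high vowel) → -obo → *kektopaobo*.

kektopaobo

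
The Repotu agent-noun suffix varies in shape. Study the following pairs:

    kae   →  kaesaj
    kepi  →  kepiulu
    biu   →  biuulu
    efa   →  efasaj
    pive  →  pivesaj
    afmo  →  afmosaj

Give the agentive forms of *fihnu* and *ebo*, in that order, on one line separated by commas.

The pattern is height harmony: -ulu when the last vowel of the stem is a high vowel (*kepi*, *biu*); -saj when the last vowel of the stem is a non-high vowel (*kae*, *efa*, *pive*, *afmo*).
The last vowel of *fihnu* is /u/, which is a high vowel, so the suffix is -ulu, giving *fihnuulu*.
Since the last vowel of *ebo* is /o/ (a non-high vowel), it takes -saj, giving *ebosaj*.

fihnuulu, ebosaj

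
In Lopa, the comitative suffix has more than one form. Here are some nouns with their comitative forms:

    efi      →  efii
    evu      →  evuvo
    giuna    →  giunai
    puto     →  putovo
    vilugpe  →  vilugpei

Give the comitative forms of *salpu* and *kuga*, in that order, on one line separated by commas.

Looking at the last vowel of each stem: -vo when the last vowel of the stem is a rounded vowel (*evu*, *puto*); -i when the last vowel of the stem is an unrounded vowel (*efi*, *giuna*, *vilugpe*).
The last vowel of *salpu* is /u/, which is a rounded vowel, so the suffix is -vo, giving *salpuvo*.
Since the last vowel of *kuga* is /a/ (an unrounded vowel), it takes -i, giving *kugai*.

salpuvo, kugai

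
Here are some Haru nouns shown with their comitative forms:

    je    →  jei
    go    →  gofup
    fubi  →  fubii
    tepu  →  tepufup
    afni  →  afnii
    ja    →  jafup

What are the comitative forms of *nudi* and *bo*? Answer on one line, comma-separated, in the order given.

Looking at the last vowel of each stem: -i when the last vowel of the stem is a front vowel (*je*, *fubi*, *afni*); -fup when the last vowel of the stem is a back vowel (*go*, *tepu*, *ja*).
Since the last vowel of *nudi* is /i/ (a front vowel), it takes -i, giving *nudii*.
*bo* — last vowel /o/ (a back vowel) → -fup → *bofup*.

nudii, bofup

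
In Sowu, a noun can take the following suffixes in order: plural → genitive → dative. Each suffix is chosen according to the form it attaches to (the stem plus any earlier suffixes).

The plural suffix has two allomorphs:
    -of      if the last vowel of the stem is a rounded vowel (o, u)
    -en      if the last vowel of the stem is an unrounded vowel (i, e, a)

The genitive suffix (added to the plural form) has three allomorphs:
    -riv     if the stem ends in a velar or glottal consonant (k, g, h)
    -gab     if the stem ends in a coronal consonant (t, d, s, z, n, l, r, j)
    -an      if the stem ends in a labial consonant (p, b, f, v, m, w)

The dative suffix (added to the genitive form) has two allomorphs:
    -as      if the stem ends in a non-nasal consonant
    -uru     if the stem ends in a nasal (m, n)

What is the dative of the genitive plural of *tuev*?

*tuev* — last vowel /e/ (an unrounded vowel) → -en → *tueven*.
Since the final consonant of the plural form *tueven* is /n/ (coronal), it takes -gab, giving *tuevengab*.
The genitive form *tuevengab*: final consonant = /b/, non-nasal → -as → *tuevengabas*.

tuevengabas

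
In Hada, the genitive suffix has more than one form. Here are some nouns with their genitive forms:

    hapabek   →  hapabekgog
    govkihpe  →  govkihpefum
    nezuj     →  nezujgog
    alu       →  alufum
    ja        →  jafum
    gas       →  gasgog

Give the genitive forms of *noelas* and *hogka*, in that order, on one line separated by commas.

noelasgog, hogkafum

The pattern is consonant vs. vowel: -gog when the stem ends in a consonant (*hapabek*, *nezuj*, *gas*); -fum when the stem ends in a vowel (*govkihpe*, *alu*, *ja*).
The final sound of *noelas* is /s/, which is a consonant, so the suffix is -gog, giving *noelasgog*.
*hogka* — final sound /a/ (a vowel) → -fum → *hogkafum*.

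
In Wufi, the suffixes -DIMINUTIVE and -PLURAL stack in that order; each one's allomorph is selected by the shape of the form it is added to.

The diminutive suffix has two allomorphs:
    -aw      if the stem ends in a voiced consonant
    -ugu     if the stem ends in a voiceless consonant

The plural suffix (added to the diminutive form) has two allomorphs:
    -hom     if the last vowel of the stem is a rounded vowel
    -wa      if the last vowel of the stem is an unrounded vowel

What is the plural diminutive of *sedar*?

*sedar* — final consonant /r/ (voiced) → -aw → *sedaraw*.
Since the last vowel of the diminutive form *sedaraw* is /a/ (an unrounded vowel), it takes -wa, giving *sedarawwa*.

sedarawwa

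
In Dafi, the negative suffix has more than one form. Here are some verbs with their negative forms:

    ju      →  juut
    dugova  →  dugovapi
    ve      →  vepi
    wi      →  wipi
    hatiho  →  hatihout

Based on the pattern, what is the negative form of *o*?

out

The pattern is rounding harmony: -ut when the last vowel of the stem is a rounded vowel (*ju*, *hatiho*); -pi when the last vowel of the stem is an unrounded vowel (*dugova*, *ve*, *wi*).
*o* — last vowel /o/ (a rounded vowel) → -ut → *out*.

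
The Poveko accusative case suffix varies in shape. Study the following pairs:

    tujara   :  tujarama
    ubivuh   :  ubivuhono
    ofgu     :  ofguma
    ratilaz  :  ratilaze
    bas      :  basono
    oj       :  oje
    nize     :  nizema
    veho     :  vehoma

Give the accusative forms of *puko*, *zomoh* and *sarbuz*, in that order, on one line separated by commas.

The pattern is voicing of the final sound: -ono when the stem ends in a voiceless consonant (*ubivuh*, *bas*); -e when the stem ends in a voiced consonant (*ratilaz*, *oj*); -ma when the stem ends in a vowel (*tujara*, *ofgu*, *nize*, *veho*).
*puko*: final sound = /o/, a vowel → -ma → *pukoma*.
*zomoh* — final sound /h/ (a voiceless consonant) → -ono → *zomohono*.
*sarbuz*: final sound = /z/, a voiced consonant → -e → *sarbuze*.

pukoma, zomohono, sarbuze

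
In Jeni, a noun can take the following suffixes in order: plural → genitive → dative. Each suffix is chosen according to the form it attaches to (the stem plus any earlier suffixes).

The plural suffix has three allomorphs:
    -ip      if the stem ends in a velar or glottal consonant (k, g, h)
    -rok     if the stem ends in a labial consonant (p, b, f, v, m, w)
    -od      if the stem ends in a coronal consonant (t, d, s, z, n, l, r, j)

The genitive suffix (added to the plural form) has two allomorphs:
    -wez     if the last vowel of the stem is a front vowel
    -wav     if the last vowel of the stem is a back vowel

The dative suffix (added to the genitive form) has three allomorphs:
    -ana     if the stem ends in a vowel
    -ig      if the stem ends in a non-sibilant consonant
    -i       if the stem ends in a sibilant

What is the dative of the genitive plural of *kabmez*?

kabmezodwavig

Since the final consonant of *kabmez* is /z/ (coronal), it takes -od, giving *kabmezod*.
The last vowel of the plural form *kabmezod* is /o/, which is a back vowel, so the genitive suffix is -wav, giving *kabmezodwav*.
Since the final sound of the genitive form *kabmezodwav* is /v/ (a non-sibilant consonant), it takes -ig, giving *kabmezodwavig*.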